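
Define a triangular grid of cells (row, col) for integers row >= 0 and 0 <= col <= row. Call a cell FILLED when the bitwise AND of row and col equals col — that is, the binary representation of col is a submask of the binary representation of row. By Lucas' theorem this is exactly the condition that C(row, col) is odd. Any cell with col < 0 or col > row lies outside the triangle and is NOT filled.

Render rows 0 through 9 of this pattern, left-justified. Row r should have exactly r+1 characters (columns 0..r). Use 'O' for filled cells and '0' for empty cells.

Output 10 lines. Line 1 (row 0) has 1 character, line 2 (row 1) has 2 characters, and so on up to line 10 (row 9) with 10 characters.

r0=0: O
r1=1: OO
r2=10: O0O
r3=11: OOOO
r4=100: O000O
r5=101: OO00OO
r6=110: O0O0O0O
r7=111: OOOOOOOO
r8=1000: O0000000O
r9=1001: OO000000OO

Answer: O
OO
O0O
OOOO
O000O
OO00OO
O0O0O0O
OOOOOOOO
O0000000O
OO000000OO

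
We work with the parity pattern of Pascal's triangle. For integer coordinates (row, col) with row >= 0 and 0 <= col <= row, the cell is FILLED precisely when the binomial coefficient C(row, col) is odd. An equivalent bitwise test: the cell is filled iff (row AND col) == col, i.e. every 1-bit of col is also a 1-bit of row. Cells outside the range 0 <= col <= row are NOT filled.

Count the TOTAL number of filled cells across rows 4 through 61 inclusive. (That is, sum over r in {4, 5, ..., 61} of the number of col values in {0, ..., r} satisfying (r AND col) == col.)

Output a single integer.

Answer: 624

Derivation:
r4=100 pc1: +2 =2
r5=101 pc2: +4 =6
r6=110 pc2: +4 =10
r7=111 pc3: +8 =18
r8=1000 pc1: +2 =20
r9=1001 pc2: +4 =24
r10=1010 pc2: +4 =28
r11=1011 pc3: +8 =36
r12=1100 pc2: +4 =40
r13=1101 pc3: +8 =48
r14=1110 pc3: +8 =56
r15=1111 pc4: +16 =72
r16=10000 pc1: +2 =74
r17=10001 pc2: +4 =78
r18=10010 pc2: +4 =82
r19=10011 pc3: +8 =90
r20=10100 pc2: +4 =94
r21=10101 pc3: +8 =102
r22=10110 pc3: +8 =110
r23=10111 pc4: +16 =126
r24=11000 pc2: +4 =130
r25=11001 pc3: +8 =138
r26=11010 pc3: +8 =146
r27=11011 pc4: +16 =162
r28=11100 pc3: +8 =170
r29=11101 pc4: +16 =186
r30=11110 pc4: +16 =202
r31=11111 pc5: +32 =234
r32=100000 pc1: +2 =236
r33=100001 pc2: +4 =240
r34=100010 pc2: +4 =244
r35=100011 pc3: +8 =252
r36=100100 pc2: +4 =256
r37=100101 pc3: +8 =264
r38=100110 pc3: +8 =272
r39=100111 pc4: +16 =288
r40=101000 pc2: +4 =292
r41=101001 pc3: +8 =300
r42=101010 pc3: +8 =308
r43=101011 pc4: +16 =324
r44=101100 pc3: +8 =332
r45=101101 pc4: +16 =348
r46=101110 pc4: +16 =364
r47=101111 pc5: +32 =396
r48=110000 pc2: +4 =400
r49=110001 pc3: +8 =408
r50=110010 pc3: +8 =416
r51=110011 pc4: +16 =432
r52=110100 pc3: +8 =440
r53=110101 pc4: +16 =456
r54=110110 pc4: +16 =472
r55=110111 pc5: +32 =504
r56=111000 pc3: +8 =512
r57=111001 pc4: +16 =528
r58=111010 pc4: +16 =544
r59=111011 pc5: +32 =576
r60=111100 pc4: +16 =592
r61=111101 pc5: +32 =624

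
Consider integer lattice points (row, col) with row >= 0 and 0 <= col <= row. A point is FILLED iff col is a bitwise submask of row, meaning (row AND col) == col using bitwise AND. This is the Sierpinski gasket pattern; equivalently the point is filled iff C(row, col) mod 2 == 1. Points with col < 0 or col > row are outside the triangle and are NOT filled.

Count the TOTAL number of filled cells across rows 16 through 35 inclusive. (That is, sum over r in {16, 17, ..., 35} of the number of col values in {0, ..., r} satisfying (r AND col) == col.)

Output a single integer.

Answer: 180

Derivation:
r16=10000 pc1: +2 =2
r17=10001 pc2: +4 =6
r18=10010 pc2: +4 =10
r19=10011 pc3: +8 =18
r20=10100 pc2: +4 =22
r21=10101 pc3: +8 =30
r22=10110 pc3: +8 =38
r23=10111 pc4: +16 =54
r24=11000 pc2: +4 =58
r25=11001 pc3: +8 =66
r26=11010 pc3: +8 =74
r27=11011 pc4: +16 =90
r28=11100 pc3: +8 =98
r29=11101 pc4: +16 =114
r30=11110 pc4: +16 =130
r31=11111 pc5: +32 =162
r32=100000 pc1: +2 =164
r33=100001 pc2: +4 =168
r34=100010 pc2: +4 =172
r35=100011 pc3: +8 =180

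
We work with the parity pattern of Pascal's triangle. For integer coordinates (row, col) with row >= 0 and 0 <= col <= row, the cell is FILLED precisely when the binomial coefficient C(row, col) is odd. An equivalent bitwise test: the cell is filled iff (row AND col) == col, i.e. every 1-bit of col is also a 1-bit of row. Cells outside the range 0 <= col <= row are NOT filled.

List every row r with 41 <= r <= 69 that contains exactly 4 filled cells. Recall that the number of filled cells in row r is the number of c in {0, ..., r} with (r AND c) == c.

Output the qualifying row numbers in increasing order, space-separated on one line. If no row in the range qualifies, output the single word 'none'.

Row r has 2^popcount(r) filled cells, so we need popcount(r) = log2(4) = 2.
Scan r = 41..69 and keep those with exactly 2 one-bits:
r=41=101001 popcount=3 -> skip
r=42=101010 popcount=3 -> skip
r=43=101011 popcount=4 -> skip
r=44=101100 popcount=3 -> skip
r=45=101101 popcount=4 -> skip
r=46=101110 popcount=4 -> skip
r=47=101111 popcount=5 -> skip
r=48=110000 popcount=2 -> KEEP
r=49=110001 popcount=3 -> skip
r=50=110010 popcount=3 -> skip
r=51=110011 popcount=4 -> skip
r=52=110100 popcount=3 -> skip
r=53=110101 popcount=4 -> skip
r=54=110110 popcount=4 -> skip
r=55=110111 popcount=5 -> skip
r=56=111000 popcount=3 -> skip
r=57=111001 popcount=4 -> skip
r=58=111010 popcount=4 -> skip
r=59=111011 popcount=5 -> skip
r=60=111100 popcount=4 -> skip
r=61=111101 popcount=5 -> skip
r=62=111110 popcount=5 -> skip
r=63=111111 popcount=6 -> skip
r=64=1000000 popcount=1 -> skip
r=65=1000001 popcount=2 -> KEEP
r=66=1000010 popcount=2 -> KEEP
r=67=1000011 popcount=3 -> skip
r=68=1000100 popcount=2 -> KEEP
r=69=1000101 popcount=3 -> skip
Kept rows: 48 65 66 68

Answer: 48 65 66 68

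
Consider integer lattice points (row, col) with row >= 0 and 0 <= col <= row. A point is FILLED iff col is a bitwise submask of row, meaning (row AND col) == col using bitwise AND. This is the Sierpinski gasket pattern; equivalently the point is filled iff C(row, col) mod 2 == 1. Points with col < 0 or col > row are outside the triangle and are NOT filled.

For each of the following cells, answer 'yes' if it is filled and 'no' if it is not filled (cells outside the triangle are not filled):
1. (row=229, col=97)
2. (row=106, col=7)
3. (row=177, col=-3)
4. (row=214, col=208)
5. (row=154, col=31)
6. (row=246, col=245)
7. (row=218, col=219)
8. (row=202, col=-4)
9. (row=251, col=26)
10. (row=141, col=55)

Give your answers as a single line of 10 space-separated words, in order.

Answer: yes no no yes no no no no yes no

Derivation:
(229,97): row=0b11100101, col=0b1100001, row AND col = 0b1100001 = 97; 97 == 97 -> filled
(106,7): row=0b1101010, col=0b111, row AND col = 0b10 = 2; 2 != 7 -> empty
(177,-3): col outside [0, 177] -> not filled
(214,208): row=0b11010110, col=0b11010000, row AND col = 0b11010000 = 208; 208 == 208 -> filled
(154,31): row=0b10011010, col=0b11111, row AND col = 0b11010 = 26; 26 != 31 -> empty
(246,245): row=0b11110110, col=0b11110101, row AND col = 0b11110100 = 244; 244 != 245 -> empty
(218,219): col outside [0, 218] -> not filled
(202,-4): col outside [0, 202] -> not filled
(251,26): row=0b11111011, col=0b11010, row AND col = 0b11010 = 26; 26 == 26 -> filled
(141,55): row=0b10001101, col=0b110111, row AND col = 0b101 = 5; 5 != 55 -> empty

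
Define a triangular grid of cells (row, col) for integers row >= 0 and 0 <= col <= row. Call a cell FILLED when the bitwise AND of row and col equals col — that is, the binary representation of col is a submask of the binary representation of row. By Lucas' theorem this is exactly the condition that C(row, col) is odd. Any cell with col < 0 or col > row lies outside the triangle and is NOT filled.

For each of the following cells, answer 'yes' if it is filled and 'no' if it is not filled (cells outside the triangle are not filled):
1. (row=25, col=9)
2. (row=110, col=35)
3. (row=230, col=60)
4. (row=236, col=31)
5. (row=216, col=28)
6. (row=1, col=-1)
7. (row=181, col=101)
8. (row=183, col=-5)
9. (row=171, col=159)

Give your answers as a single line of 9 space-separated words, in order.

(25,9): row=0b11001, col=0b1001, row AND col = 0b1001 = 9; 9 == 9 -> filled
(110,35): row=0b1101110, col=0b100011, row AND col = 0b100010 = 34; 34 != 35 -> empty
(230,60): row=0b11100110, col=0b111100, row AND col = 0b100100 = 36; 36 != 60 -> empty
(236,31): row=0b11101100, col=0b11111, row AND col = 0b1100 = 12; 12 != 31 -> empty
(216,28): row=0b11011000, col=0b11100, row AND col = 0b11000 = 24; 24 != 28 -> empty
(1,-1): col outside [0, 1] -> not filled
(181,101): row=0b10110101, col=0b1100101, row AND col = 0b100101 = 37; 37 != 101 -> empty
(183,-5): col outside [0, 183] -> not filled
(171,159): row=0b10101011, col=0b10011111, row AND col = 0b10001011 = 139; 139 != 159 -> empty

Answer: yes no no no no no no no no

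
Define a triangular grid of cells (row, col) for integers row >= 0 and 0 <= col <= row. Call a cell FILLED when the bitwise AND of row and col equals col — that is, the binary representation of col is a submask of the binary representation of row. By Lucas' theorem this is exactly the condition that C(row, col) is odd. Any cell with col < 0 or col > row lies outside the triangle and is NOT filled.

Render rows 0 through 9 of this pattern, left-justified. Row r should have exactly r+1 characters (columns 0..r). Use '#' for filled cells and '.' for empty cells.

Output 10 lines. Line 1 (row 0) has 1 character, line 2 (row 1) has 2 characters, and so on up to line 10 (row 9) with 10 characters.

r0=0: #
r1=1: ##
r2=10: #.#
r3=11: ####
r4=100: #...#
r5=101: ##..##
r6=110: #.#.#.#
r7=111: ########
r8=1000: #.......#
r9=1001: ##......##

Answer: #
##
#.#
####
#...#
##..##
#.#.#.#
########
#.......#
##......##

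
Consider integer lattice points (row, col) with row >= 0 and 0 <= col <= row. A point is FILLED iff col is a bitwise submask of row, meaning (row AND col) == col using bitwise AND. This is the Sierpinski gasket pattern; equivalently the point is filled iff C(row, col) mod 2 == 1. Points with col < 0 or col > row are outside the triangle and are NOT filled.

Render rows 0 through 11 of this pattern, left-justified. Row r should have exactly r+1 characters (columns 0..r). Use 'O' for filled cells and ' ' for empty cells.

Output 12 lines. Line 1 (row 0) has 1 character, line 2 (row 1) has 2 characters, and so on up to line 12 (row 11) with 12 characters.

Answer: O
OO
O O
OOOO
O   O
OO  OO
O O O O
OOOOOOOO
O       O
OO      OO
O O     O O
OOOO    OOOO

Derivation:
r0=0: O
r1=1: OO
r2=10: O O
r3=11: OOOO
r4=100: O   O
r5=101: OO  OO
r6=110: O O O O
r7=111: OOOOOOOO
r8=1000: O       O
r9=1001: OO      OO
r10=1010: O O     O O
r11=1011: OOOO    OOOO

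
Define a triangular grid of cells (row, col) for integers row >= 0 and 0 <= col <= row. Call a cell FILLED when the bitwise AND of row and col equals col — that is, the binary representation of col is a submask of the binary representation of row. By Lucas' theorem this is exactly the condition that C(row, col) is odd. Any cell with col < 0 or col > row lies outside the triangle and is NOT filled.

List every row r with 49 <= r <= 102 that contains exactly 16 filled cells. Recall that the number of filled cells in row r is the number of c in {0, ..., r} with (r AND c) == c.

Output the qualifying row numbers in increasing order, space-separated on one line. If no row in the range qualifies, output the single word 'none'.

Answer: 51 53 54 57 58 60 71 75 77 78 83 85 86 89 90 92 99 101 102

Derivation:
Row r has 2^popcount(r) filled cells, so we need popcount(r) = log2(16) = 4.
Scan r = 49..102 and keep those with exactly 4 one-bits:
r=49=110001 popcount=3 -> skip
r=50=110010 popcount=3 -> skip
r=51=110011 popcount=4 -> KEEP
r=52=110100 popcount=3 -> skip
r=53=110101 popcount=4 -> KEEP
r=54=110110 popcount=4 -> KEEP
r=55=110111 popcount=5 -> skip
r=56=111000 popcount=3 -> skip
r=57=111001 popcount=4 -> KEEP
r=58=111010 popcount=4 -> KEEP
r=59=111011 popcount=5 -> skip
r=60=111100 popcount=4 -> KEEP
r=61=111101 popcount=5 -> skip
r=62=111110 popcount=5 -> skip
r=63=111111 popcount=6 -> skip
r=64=1000000 popcount=1 -> skip
r=65=1000001 popcount=2 -> skip
r=66=1000010 popcount=2 -> skip
r=67=1000011 popcount=3 -> skip
r=68=1000100 popcount=2 -> skip
r=69=1000101 popcount=3 -> skip
r=70=1000110 popcount=3 -> skip
r=71=1000111 popcount=4 -> KEEP
r=72=1001000 popcount=2 -> skip
r=73=1001001 popcount=3 -> skip
r=74=1001010 popcount=3 -> skip
r=75=1001011 popcount=4 -> KEEP
r=76=1001100 popcount=3 -> skip
r=77=1001101 popcount=4 -> KEEP
r=78=1001110 popcount=4 -> KEEP
r=79=1001111 popcount=5 -> skip
r=80=1010000 popcount=2 -> skip
r=81=1010001 popcount=3 -> skip
r=82=1010010 popcount=3 -> skip
r=83=1010011 popcount=4 -> KEEP
r=84=1010100 popcount=3 -> skip
r=85=1010101 popcount=4 -> KEEP
r=86=1010110 popcount=4 -> KEEP
r=87=1010111 popcount=5 -> skip
r=88=1011000 popcount=3 -> skip
r=89=1011001 popcount=4 -> KEEP
r=90=1011010 popcount=4 -> KEEP
r=91=1011011 popcount=5 -> skip
r=92=1011100 popcount=4 -> KEEP
r=93=1011101 popcount=5 -> skip
r=94=1011110 popcount=5 -> skip
r=95=1011111 popcount=6 -> skip
r=96=1100000 popcount=2 -> skip
r=97=1100001 popcount=3 -> skip
r=98=1100010 popcount=3 -> skip
r=99=1100011 popcount=4 -> KEEP
r=100=1100100 popcount=3 -> skip
r=101=1100101 popcount=4 -> KEEP
r=102=1100110 popcount=4 -> KEEP
Kept rows: 51 53 54 57 58 60 71 75 77 78 83 85 86 89 90 92 99 101 102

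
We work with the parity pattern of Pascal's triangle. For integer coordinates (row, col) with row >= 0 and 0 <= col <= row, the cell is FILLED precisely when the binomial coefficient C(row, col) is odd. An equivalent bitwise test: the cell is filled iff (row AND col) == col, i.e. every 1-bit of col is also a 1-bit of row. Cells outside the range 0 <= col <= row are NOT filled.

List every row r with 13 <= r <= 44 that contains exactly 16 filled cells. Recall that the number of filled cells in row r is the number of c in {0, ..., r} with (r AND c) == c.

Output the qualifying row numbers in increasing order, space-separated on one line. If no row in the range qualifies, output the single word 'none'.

Row r has 2^popcount(r) filled cells, so we need popcount(r) = log2(16) = 4.
Scan r = 13..44 and keep those with exactly 4 one-bits:
r=13=1101 popcount=3 -> skip
r=14=1110 popcount=3 -> skip
r=15=1111 popcount=4 -> KEEP
r=16=10000 popcount=1 -> skip
r=17=10001 popcount=2 -> skip
r=18=10010 popcount=2 -> skip
r=19=10011 popcount=3 -> skip
r=20=10100 popcount=2 -> skip
r=21=10101 popcount=3 -> skip
r=22=10110 popcount=3 -> skip
r=23=10111 popcount=4 -> KEEP
r=24=11000 popcount=2 -> skip
r=25=11001 popcount=3 -> skip
r=26=11010 popcount=3 -> skip
r=27=11011 popcount=4 -> KEEP
r=28=11100 popcount=3 -> skip
r=29=11101 popcount=4 -> KEEP
r=30=11110 popcount=4 -> KEEP
r=31=11111 popcount=5 -> skip
r=32=100000 popcount=1 -> skip
r=33=100001 popcount=2 -> skip
r=34=100010 popcount=2 -> skip
r=35=100011 popcount=3 -> skip
r=36=100100 popcount=2 -> skip
r=37=100101 popcount=3 -> skip
r=38=100110 popcount=3 -> skip
r=39=100111 popcount=4 -> KEEP
r=40=101000 popcount=2 -> skip
r=41=101001 popcount=3 -> skip
r=42=101010 popcount=3 -> skip
r=43=101011 popcount=4 -> KEEP
r=44=101100 popcount=3 -> skip
Kept rows: 15 23 27 29 30 39 43

Answer: 15 23 27 29 30 39 43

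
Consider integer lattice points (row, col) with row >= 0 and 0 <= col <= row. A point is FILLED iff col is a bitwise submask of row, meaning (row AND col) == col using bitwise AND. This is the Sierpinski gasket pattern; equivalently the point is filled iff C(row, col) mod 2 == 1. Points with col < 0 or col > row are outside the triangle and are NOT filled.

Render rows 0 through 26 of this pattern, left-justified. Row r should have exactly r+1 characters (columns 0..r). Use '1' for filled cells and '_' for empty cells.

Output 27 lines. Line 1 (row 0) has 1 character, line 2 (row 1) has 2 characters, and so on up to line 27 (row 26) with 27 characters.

Answer: 1
11
1_1
1111
1___1
11__11
1_1_1_1
11111111
1_______1
11______11
1_1_____1_1
1111____1111
1___1___1___1
11__11__11__11
1_1_1_1_1_1_1_1
1111111111111111
1_______________1
11______________11
1_1_____________1_1
1111____________1111
1___1___________1___1
11__11__________11__11
1_1_1_1_________1_1_1_1
11111111________11111111
1_______1_______1_______1
11______11______11______11
1_1_____1_1_____1_1_____1_1

Derivation:
r0=0: 1
r1=1: 11
r2=10: 1_1
r3=11: 1111
r4=100: 1___1
r5=101: 11__11
r6=110: 1_1_1_1
r7=111: 11111111
r8=1000: 1_______1
r9=1001: 11______11
r10=1010: 1_1_____1_1
r11=1011: 1111____1111
r12=1100: 1___1___1___1
r13=1101: 11__11__11__11
r14=1110: 1_1_1_1_1_1_1_1
r15=1111: 1111111111111111
r16=10000: 1_______________1
r17=10001: 11______________11
r18=10010: 1_1_____________1_1
r19=10011: 1111____________1111
r20=10100: 1___1___________1___1
r21=10101: 11__11__________11__11
r22=10110: 1_1_1_1_________1_1_1_1
r23=10111: 11111111________11111111
r24=11000: 1_______1_______1_______1
r25=11001: 11______11______11______11
r26=11010: 1_1_____1_1_____1_1_____1_1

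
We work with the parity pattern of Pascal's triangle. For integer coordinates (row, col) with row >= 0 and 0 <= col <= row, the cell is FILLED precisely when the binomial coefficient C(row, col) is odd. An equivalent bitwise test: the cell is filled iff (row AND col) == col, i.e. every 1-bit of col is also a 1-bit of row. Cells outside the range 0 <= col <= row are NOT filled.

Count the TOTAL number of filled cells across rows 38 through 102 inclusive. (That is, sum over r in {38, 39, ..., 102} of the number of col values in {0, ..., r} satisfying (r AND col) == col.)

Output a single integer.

r38=100110 pc3: +8 =8
r39=100111 pc4: +16 =24
r40=101000 pc2: +4 =28
r41=101001 pc3: +8 =36
r42=101010 pc3: +8 =44
r43=101011 pc4: +16 =60
r44=101100 pc3: +8 =68
r45=101101 pc4: +16 =84
r46=101110 pc4: +16 =100
r47=101111 pc5: +32 =132
r48=110000 pc2: +4 =136
r49=110001 pc3: +8 =144
r50=110010 pc3: +8 =152
r51=110011 pc4: +16 =168
r52=110100 pc3: +8 =176
r53=110101 pc4: +16 =192
r54=110110 pc4: +16 =208
r55=110111 pc5: +32 =240
r56=111000 pc3: +8 =248
r57=111001 pc4: +16 =264
r58=111010 pc4: +16 =280
r59=111011 pc5: +32 =312
r60=111100 pc4: +16 =328
r61=111101 pc5: +32 =360
r62=111110 pc5: +32 =392
r63=111111 pc6: +64 =456
r64=1000000 pc1: +2 =458
r65=1000001 pc2: +4 =462
r66=1000010 pc2: +4 =466
r67=1000011 pc3: +8 =474
r68=1000100 pc2: +4 =478
r69=1000101 pc3: +8 =486
r70=1000110 pc3: +8 =494
r71=1000111 pc4: +16 =510
r72=1001000 pc2: +4 =514
r73=1001001 pc3: +8 =522
r74=1001010 pc3: +8 =530
r75=1001011 pc4: +16 =546
r76=1001100 pc3: +8 =554
r77=1001101 pc4: +16 =570
r78=1001110 pc4: +16 =586
r79=1001111 pc5: +32 =618
r80=1010000 pc2: +4 =622
r81=1010001 pc3: +8 =630
r82=1010010 pc3: +8 =638
r83=1010011 pc4: +16 =654
r84=1010100 pc3: +8 =662
r85=1010101 pc4: +16 =678
r86=1010110 pc4: +16 =694
r87=1010111 pc5: +32 =726
r88=1011000 pc3: +8 =734
r89=1011001 pc4: +16 =750
r90=1011010 pc4: +16 =766
r91=1011011 pc5: +32 =798
r92=1011100 pc4: +16 =814
r93=1011101 pc5: +32 =846
r94=1011110 pc5: +32 =878
r95=1011111 pc6: +64 =942
r96=1100000 pc2: +4 =946
r97=1100001 pc3: +8 =954
r98=1100010 pc3: +8 =962
r99=1100011 pc4: +16 =978
r100=1100100 pc3: +8 =986
r101=1100101 pc4: +16 =1002
r102=1100110 pc4: +16 =1018

Answer: 1018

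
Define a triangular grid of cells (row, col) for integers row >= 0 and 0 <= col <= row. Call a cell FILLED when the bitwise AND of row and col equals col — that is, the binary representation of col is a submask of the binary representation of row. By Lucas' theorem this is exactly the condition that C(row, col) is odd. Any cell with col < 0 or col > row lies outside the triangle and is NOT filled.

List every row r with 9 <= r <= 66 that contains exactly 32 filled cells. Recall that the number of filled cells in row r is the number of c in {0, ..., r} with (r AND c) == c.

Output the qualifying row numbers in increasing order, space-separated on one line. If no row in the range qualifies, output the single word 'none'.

Row r has 2^popcount(r) filled cells, so we need popcount(r) = log2(32) = 5.
Scan r = 9..66 and keep those with exactly 5 one-bits:
r=9=1001 popcount=2 -> skip
r=10=1010 popcount=2 -> skip
r=11=1011 popcount=3 -> skip
r=12=1100 popcount=2 -> skip
r=13=1101 popcount=3 -> skip
r=14=1110 popcount=3 -> skip
r=15=1111 popcount=4 -> skip
r=16=10000 popcount=1 -> skip
r=17=10001 popcount=2 -> skip
r=18=10010 popcount=2 -> skip
r=19=10011 popcount=3 -> skip
r=20=10100 popcount=2 -> skip
r=21=10101 popcount=3 -> skip
r=22=10110 popcount=3 -> skip
r=23=10111 popcount=4 -> skip
r=24=11000 popcount=2 -> skip
r=25=11001 popcount=3 -> skip
r=26=11010 popcount=3 -> skip
r=27=11011 popcount=4 -> skip
r=28=11100 popcount=3 -> skip
r=29=11101 popcount=4 -> skip
r=30=11110 popcount=4 -> skip
r=31=11111 popcount=5 -> KEEP
r=32=100000 popcount=1 -> skip
r=33=100001 popcount=2 -> skip
r=34=100010 popcount=2 -> skip
r=35=100011 popcount=3 -> skip
r=36=100100 popcount=2 -> skip
r=37=100101 popcount=3 -> skip
r=38=100110 popcount=3 -> skip
r=39=100111 popcount=4 -> skip
r=40=101000 popcount=2 -> skip
r=41=101001 popcount=3 -> skip
r=42=101010 popcount=3 -> skip
r=43=101011 popcount=4 -> skip
r=44=101100 popcount=3 -> skip
r=45=101101 popcount=4 -> skip
r=46=101110 popcount=4 -> skip
r=47=101111 popcount=5 -> KEEP
r=48=110000 popcount=2 -> skip
r=49=110001 popcount=3 -> skip
r=50=110010 popcount=3 -> skip
r=51=110011 popcount=4 -> skip
r=52=110100 popcount=3 -> skip
r=53=110101 popcount=4 -> skip
r=54=110110 popcount=4 -> skip
r=55=110111 popcount=5 -> KEEP
r=56=111000 popcount=3 -> skip
r=57=111001 popcount=4 -> skip
r=58=111010 popcount=4 -> skip
r=59=111011 popcount=5 -> KEEP
r=60=111100 popcount=4 -> skip
r=61=111101 popcount=5 -> KEEP
r=62=111110 popcount=5 -> KEEP
r=63=111111 popcount=6 -> skip
r=64=1000000 popcount=1 -> skip
r=65=1000001 popcount=2 -> skip
r=66=1000010 popcount=2 -> skip
Kept rows: 31 47 55 59 61 62

Answer: 31 47 55 59 61 62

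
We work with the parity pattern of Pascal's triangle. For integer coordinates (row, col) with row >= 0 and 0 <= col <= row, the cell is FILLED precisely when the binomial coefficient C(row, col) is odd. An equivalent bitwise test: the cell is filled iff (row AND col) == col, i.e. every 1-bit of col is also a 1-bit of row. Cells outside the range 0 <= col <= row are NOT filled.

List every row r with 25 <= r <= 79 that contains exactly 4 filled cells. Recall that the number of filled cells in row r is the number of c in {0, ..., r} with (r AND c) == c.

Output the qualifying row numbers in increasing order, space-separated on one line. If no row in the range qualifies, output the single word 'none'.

Answer: 33 34 36 40 48 65 66 68 72

Derivation:
Row r has 2^popcount(r) filled cells, so we need popcount(r) = log2(4) = 2.
Scan r = 25..79 and keep those with exactly 2 one-bits:
r=25=11001 popcount=3 -> skip
r=26=11010 popcount=3 -> skip
r=27=11011 popcount=4 -> skip
r=28=11100 popcount=3 -> skip
r=29=11101 popcount=4 -> skip
r=30=11110 popcount=4 -> skip
r=31=11111 popcount=5 -> skip
r=32=100000 popcount=1 -> skip
r=33=100001 popcount=2 -> KEEP
r=34=100010 popcount=2 -> KEEP
r=35=100011 popcount=3 -> skip
r=36=100100 popcount=2 -> KEEP
r=37=100101 popcount=3 -> skip
r=38=100110 popcount=3 -> skip
r=39=100111 popcount=4 -> skip
r=40=101000 popcount=2 -> KEEP
r=41=101001 popcount=3 -> skip
r=42=101010 popcount=3 -> skip
r=43=101011 popcount=4 -> skip
r=44=101100 popcount=3 -> skip
r=45=101101 popcount=4 -> skip
r=46=101110 popcount=4 -> skip
r=47=101111 popcount=5 -> skip
r=48=110000 popcount=2 -> KEEP
r=49=110001 popcount=3 -> skip
r=50=110010 popcount=3 -> skip
r=51=110011 popcount=4 -> skip
r=52=110100 popcount=3 -> skip
r=53=110101 popcount=4 -> skip
r=54=110110 popcount=4 -> skip
r=55=110111 popcount=5 -> skip
r=56=111000 popcount=3 -> skip
r=57=111001 popcount=4 -> skip
r=58=111010 popcount=4 -> skip
r=59=111011 popcount=5 -> skip
r=60=111100 popcount=4 -> skip
r=61=111101 popcount=5 -> skip
r=62=111110 popcount=5 -> skip
r=63=111111 popcount=6 -> skip
r=64=1000000 popcount=1 -> skip
r=65=1000001 popcount=2 -> KEEP
r=66=1000010 popcount=2 -> KEEP
r=67=1000011 popcount=3 -> skip
r=68=1000100 popcount=2 -> KEEP
r=69=1000101 popcount=3 -> skip
r=70=1000110 popcount=3 -> skip
r=71=1000111 popcount=4 -> skip
r=72=1001000 popcount=2 -> KEEP
r=73=1001001 popcount=3 -> skip
r=74=1001010 popcount=3 -> skip
r=75=1001011 popcount=4 -> skip
r=76=1001100 popcount=3 -> skip
r=77=1001101 popcount=4 -> skip
r=78=1001110 popcount=4 -> skip
r=79=1001111 popcount=5 -> skip
Kept rows: 33 34 36 40 48 65 66 68 72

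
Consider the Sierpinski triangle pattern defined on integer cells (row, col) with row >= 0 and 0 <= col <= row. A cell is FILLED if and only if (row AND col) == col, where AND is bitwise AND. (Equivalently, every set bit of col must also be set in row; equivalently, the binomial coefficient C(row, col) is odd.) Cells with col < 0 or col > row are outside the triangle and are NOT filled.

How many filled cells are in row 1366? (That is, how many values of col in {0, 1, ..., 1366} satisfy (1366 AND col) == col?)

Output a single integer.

1366 in binary = 10101010110
popcount(1366) = number of 1-bits in 10101010110 = 6
A col c satisfies (1366 AND c) == c iff every set bit of c is also set in 1366; each of the 6 set bits of 1366 can independently be on or off in c.
count = 2^6 = 64

Answer: 64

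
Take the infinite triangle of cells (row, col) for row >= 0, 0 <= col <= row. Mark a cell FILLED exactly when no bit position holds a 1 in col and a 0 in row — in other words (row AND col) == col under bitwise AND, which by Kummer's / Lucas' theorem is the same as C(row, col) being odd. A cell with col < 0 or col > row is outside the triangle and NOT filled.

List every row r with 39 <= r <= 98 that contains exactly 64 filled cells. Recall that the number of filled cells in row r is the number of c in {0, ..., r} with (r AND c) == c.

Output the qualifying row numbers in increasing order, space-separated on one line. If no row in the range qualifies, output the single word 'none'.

Answer: 63 95

Derivation:
Row r has 2^popcount(r) filled cells, so we need popcount(r) = log2(64) = 6.
Scan r = 39..98 and keep those with exactly 6 one-bits:
r=39=100111 popcount=4 -> skip
r=40=101000 popcount=2 -> skip
r=41=101001 popcount=3 -> skip
r=42=101010 popcount=3 -> skip
r=43=101011 popcount=4 -> skip
r=44=101100 popcount=3 -> skip
r=45=101101 popcount=4 -> skip
r=46=101110 popcount=4 -> skip
r=47=101111 popcount=5 -> skip
r=48=110000 popcount=2 -> skip
r=49=110001 popcount=3 -> skip
r=50=110010 popcount=3 -> skip
r=51=110011 popcount=4 -> skip
r=52=110100 popcount=3 -> skip
r=53=110101 popcount=4 -> skip
r=54=110110 popcount=4 -> skip
r=55=110111 popcount=5 -> skip
r=56=111000 popcount=3 -> skip
r=57=111001 popcount=4 -> skip
r=58=111010 popcount=4 -> skip
r=59=111011 popcount=5 -> skip
r=60=111100 popcount=4 -> skip
r=61=111101 popcount=5 -> skip
r=62=111110 popcount=5 -> skip
r=63=111111 popcount=6 -> KEEP
r=64=1000000 popcount=1 -> skip
r=65=1000001 popcount=2 -> skip
r=66=1000010 popcount=2 -> skip
r=67=1000011 popcount=3 -> skip
r=68=1000100 popcount=2 -> skip
r=69=1000101 popcount=3 -> skip
r=70=1000110 popcount=3 -> skip
r=71=1000111 popcount=4 -> skip
r=72=1001000 popcount=2 -> skip
r=73=1001001 popcount=3 -> skip
r=74=1001010 popcount=3 -> skip
r=75=1001011 popcount=4 -> skip
r=76=1001100 popcount=3 -> skip
r=77=1001101 popcount=4 -> skip
r=78=1001110 popcount=4 -> skip
r=79=1001111 popcount=5 -> skip
r=80=1010000 popcount=2 -> skip
r=81=1010001 popcount=3 -> skip
r=82=1010010 popcount=3 -> skip
r=83=1010011 popcount=4 -> skip
r=84=1010100 popcount=3 -> skip
r=85=1010101 popcount=4 -> skip
r=86=1010110 popcount=4 -> skip
r=87=1010111 popcount=5 -> skip
r=88=1011000 popcount=3 -> skip
r=89=1011001 popcount=4 -> skip
r=90=1011010 popcount=4 -> skip
r=91=1011011 popcount=5 -> skip
r=92=1011100 popcount=4 -> skip
r=93=1011101 popcount=5 -> skip
r=94=1011110 popcount=5 -> skip
r=95=1011111 popcount=6 -> KEEP
r=96=1100000 popcount=2 -> skip
r=97=1100001 popcount=3 -> skip
r=98=1100010 popcount=3 -> skip
Kept rows: 63 95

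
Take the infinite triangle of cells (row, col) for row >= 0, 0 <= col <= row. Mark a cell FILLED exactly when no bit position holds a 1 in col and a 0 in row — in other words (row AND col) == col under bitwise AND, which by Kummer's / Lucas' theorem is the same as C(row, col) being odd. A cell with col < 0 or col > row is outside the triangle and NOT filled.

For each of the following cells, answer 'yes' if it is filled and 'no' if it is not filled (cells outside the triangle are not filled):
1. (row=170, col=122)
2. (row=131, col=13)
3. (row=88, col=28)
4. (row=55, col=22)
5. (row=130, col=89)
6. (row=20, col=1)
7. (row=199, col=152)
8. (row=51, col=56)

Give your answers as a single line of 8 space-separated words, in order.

(170,122): row=0b10101010, col=0b1111010, row AND col = 0b101010 = 42; 42 != 122 -> empty
(131,13): row=0b10000011, col=0b1101, row AND col = 0b1 = 1; 1 != 13 -> empty
(88,28): row=0b1011000, col=0b11100, row AND col = 0b11000 = 24; 24 != 28 -> empty
(55,22): row=0b110111, col=0b10110, row AND col = 0b10110 = 22; 22 == 22 -> filled
(130,89): row=0b10000010, col=0b1011001, row AND col = 0b0 = 0; 0 != 89 -> empty
(20,1): row=0b10100, col=0b1, row AND col = 0b0 = 0; 0 != 1 -> empty
(199,152): row=0b11000111, col=0b10011000, row AND col = 0b10000000 = 128; 128 != 152 -> empty
(51,56): col outside [0, 51] -> not filled

Answer: no no no yes no no no no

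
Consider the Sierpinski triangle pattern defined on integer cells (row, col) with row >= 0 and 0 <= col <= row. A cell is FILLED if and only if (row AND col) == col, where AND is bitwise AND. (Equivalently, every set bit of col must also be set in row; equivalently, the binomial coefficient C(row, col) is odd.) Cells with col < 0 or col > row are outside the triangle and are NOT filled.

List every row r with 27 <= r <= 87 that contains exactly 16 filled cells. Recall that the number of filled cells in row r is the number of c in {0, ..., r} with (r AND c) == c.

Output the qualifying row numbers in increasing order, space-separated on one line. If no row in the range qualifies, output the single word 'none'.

Row r has 2^popcount(r) filled cells, so we need popcount(r) = log2(16) = 4.
Scan r = 27..87 and keep those with exactly 4 one-bits:
r=27=11011 popcount=4 -> KEEP
r=28=11100 popcount=3 -> skip
r=29=11101 popcount=4 -> KEEP
r=30=11110 popcount=4 -> KEEP
r=31=11111 popcount=5 -> skip
r=32=100000 popcount=1 -> skip
r=33=100001 popcount=2 -> skip
r=34=100010 popcount=2 -> skip
r=35=100011 popcount=3 -> skip
r=36=100100 popcount=2 -> skip
r=37=100101 popcount=3 -> skip
r=38=100110 popcount=3 -> skip
r=39=100111 popcount=4 -> KEEP
r=40=101000 popcount=2 -> skip
r=41=101001 popcount=3 -> skip
r=42=101010 popcount=3 -> skip
r=43=101011 popcount=4 -> KEEP
r=44=101100 popcount=3 -> skip
r=45=101101 popcount=4 -> KEEP
r=46=101110 popcount=4 -> KEEP
r=47=101111 popcount=5 -> skip
r=48=110000 popcount=2 -> skip
r=49=110001 popcount=3 -> skip
r=50=110010 popcount=3 -> skip
r=51=110011 popcount=4 -> KEEP
r=52=110100 popcount=3 -> skip
r=53=110101 popcount=4 -> KEEP
r=54=110110 popcount=4 -> KEEP
r=55=110111 popcount=5 -> skip
r=56=111000 popcount=3 -> skip
r=57=111001 popcount=4 -> KEEP
r=58=111010 popcount=4 -> KEEP
r=59=111011 popcount=5 -> skip
r=60=111100 popcount=4 -> KEEP
r=61=111101 popcount=5 -> skip
r=62=111110 popcount=5 -> skip
r=63=111111 popcount=6 -> skip
r=64=1000000 popcount=1 -> skip
r=65=1000001 popcount=2 -> skip
r=66=1000010 popcount=2 -> skip
r=67=1000011 popcount=3 -> skip
r=68=1000100 popcount=2 -> skip
r=69=1000101 popcount=3 -> skip
r=70=1000110 popcount=3 -> skip
r=71=1000111 popcount=4 -> KEEP
r=72=1001000 popcount=2 -> skip
r=73=1001001 popcount=3 -> skip
r=74=1001010 popcount=3 -> skip
r=75=1001011 popcount=4 -> KEEP
r=76=1001100 popcount=3 -> skip
r=77=1001101 popcount=4 -> KEEP
r=78=1001110 popcount=4 -> KEEP
r=79=1001111 popcount=5 -> skip
r=80=1010000 popcount=2 -> skip
r=81=1010001 popcount=3 -> skip
r=82=1010010 popcount=3 -> skip
r=83=1010011 popcount=4 -> KEEP
r=84=1010100 popcount=3 -> skip
r=85=1010101 popcount=4 -> KEEP
r=86=1010110 popcount=4 -> KEEP
r=87=1010111 popcount=5 -> skip
Kept rows: 27 29 30 39 43 45 46 51 53 54 57 58 60 71 75 77 78 83 85 86

Answer: 27 29 30 39 43 45 46 51 53 54 57 58 60 71 75 77 78 83 85 86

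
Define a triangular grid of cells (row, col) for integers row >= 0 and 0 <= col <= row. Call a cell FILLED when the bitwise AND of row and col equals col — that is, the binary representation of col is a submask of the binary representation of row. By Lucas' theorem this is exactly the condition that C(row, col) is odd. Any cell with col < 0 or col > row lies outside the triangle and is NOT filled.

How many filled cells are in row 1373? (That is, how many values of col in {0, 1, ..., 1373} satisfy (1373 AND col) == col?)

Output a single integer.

1373 in binary = 10101011101
popcount(1373) = number of 1-bits in 10101011101 = 7
A col c satisfies (1373 AND c) == c iff every set bit of c is also set in 1373; each of the 7 set bits of 1373 can independently be on or off in c.
count = 2^7 = 128

Answer: 128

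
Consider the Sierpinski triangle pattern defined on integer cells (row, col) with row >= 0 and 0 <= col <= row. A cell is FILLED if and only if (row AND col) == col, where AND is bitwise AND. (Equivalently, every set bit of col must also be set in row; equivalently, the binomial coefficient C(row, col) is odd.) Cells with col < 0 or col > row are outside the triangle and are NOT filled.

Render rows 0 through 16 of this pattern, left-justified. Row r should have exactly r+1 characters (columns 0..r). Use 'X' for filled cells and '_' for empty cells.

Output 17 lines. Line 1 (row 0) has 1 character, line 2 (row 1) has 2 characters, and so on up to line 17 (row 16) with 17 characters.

Answer: X
XX
X_X
XXXX
X___X
XX__XX
X_X_X_X
XXXXXXXX
X_______X
XX______XX
X_X_____X_X
XXXX____XXXX
X___X___X___X
XX__XX__XX__XX
X_X_X_X_X_X_X_X
XXXXXXXXXXXXXXXX
X_______________X

Derivation:
r0=0: X
r1=1: XX
r2=10: X_X
r3=11: XXXX
r4=100: X___X
r5=101: XX__XX
r6=110: X_X_X_X
r7=111: XXXXXXXX
r8=1000: X_______X
r9=1001: XX______XX
r10=1010: X_X_____X_X
r11=1011: XXXX____XXXX
r12=1100: X___X___X___X
r13=1101: XX__XX__XX__XX
r14=1110: X_X_X_X_X_X_X_X
r15=1111: XXXXXXXXXXXXXXXX
r16=10000: X_______________X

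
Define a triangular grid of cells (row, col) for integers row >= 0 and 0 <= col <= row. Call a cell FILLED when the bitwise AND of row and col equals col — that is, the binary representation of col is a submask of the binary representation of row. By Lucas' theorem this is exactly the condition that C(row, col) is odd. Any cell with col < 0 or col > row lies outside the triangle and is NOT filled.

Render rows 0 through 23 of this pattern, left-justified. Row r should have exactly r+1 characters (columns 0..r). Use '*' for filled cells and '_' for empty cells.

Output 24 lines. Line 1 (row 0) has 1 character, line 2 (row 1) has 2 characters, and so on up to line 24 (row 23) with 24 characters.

r0=0: *
r1=1: **
r2=10: *_*
r3=11: ****
r4=100: *___*
r5=101: **__**
r6=110: *_*_*_*
r7=111: ********
r8=1000: *_______*
r9=1001: **______**
r10=1010: *_*_____*_*
r11=1011: ****____****
r12=1100: *___*___*___*
r13=1101: **__**__**__**
r14=1110: *_*_*_*_*_*_*_*
r15=1111: ****************
r16=10000: *_______________*
r17=10001: **______________**
r18=10010: *_*_____________*_*
r19=10011: ****____________****
r20=10100: *___*___________*___*
r21=10101: **__**__________**__**
r22=10110: *_*_*_*_________*_*_*_*
r23=10111: ********________********

Answer: *
**
*_*
****
*___*
**__**
*_*_*_*
********
*_______*
**______**
*_*_____*_*
****____****
*___*___*___*
**__**__**__**
*_*_*_*_*_*_*_*
****************
*_______________*
**______________**
*_*_____________*_*
****____________****
*___*___________*___*
**__**__________**__**
*_*_*_*_________*_*_*_*
********________********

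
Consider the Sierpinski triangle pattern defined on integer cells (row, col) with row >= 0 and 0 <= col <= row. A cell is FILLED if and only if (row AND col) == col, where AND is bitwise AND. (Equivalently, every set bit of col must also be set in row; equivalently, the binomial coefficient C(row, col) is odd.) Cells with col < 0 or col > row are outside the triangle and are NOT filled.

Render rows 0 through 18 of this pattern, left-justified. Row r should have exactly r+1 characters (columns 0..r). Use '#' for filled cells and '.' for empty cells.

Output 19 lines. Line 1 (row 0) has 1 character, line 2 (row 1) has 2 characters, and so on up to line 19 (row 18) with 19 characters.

r0=0: #
r1=1: ##
r2=10: #.#
r3=11: ####
r4=100: #...#
r5=101: ##..##
r6=110: #.#.#.#
r7=111: ########
r8=1000: #.......#
r9=1001: ##......##
r10=1010: #.#.....#.#
r11=1011: ####....####
r12=1100: #...#...#...#
r13=1101: ##..##..##..##
r14=1110: #.#.#.#.#.#.#.#
r15=1111: ################
r16=10000: #...............#
r17=10001: ##..............##
r18=10010: #.#.............#.#

Answer: #
##
#.#
####
#...#
##..##
#.#.#.#
########
#.......#
##......##
#.#.....#.#
####....####
#...#...#...#
##..##..##..##
#.#.#.#.#.#.#.#
################
#...............#
##..............##
#.#.............#.#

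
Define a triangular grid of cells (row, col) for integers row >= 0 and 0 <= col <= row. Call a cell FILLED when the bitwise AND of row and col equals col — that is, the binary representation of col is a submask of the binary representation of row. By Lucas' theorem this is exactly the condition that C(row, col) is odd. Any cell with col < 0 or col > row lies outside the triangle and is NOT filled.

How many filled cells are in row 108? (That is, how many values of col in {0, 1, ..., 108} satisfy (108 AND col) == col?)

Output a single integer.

Answer: 16

Derivation:
108 in binary = 1101100
popcount(108) = number of 1-bits in 1101100 = 4
A col c satisfies (108 AND c) == c iff every set bit of c is also set in 108; each of the 4 set bits of 108 can independently be on or off in c.
count = 2^4 = 16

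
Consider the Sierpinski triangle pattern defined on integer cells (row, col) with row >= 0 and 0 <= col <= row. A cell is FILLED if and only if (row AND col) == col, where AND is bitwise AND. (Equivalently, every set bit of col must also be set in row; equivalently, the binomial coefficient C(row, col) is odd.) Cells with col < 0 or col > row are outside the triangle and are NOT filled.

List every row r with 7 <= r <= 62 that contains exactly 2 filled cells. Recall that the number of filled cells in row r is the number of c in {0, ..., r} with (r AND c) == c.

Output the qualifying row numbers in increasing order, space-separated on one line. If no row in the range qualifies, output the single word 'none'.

Answer: 8 16 32

Derivation:
Row r has 2^popcount(r) filled cells, so we need popcount(r) = log2(2) = 1.
Scan r = 7..62 and keep those with exactly 1 one-bits:
r=7=111 popcount=3 -> skip
r=8=1000 popcount=1 -> KEEP
r=9=1001 popcount=2 -> skip
r=10=1010 popcount=2 -> skip
r=11=1011 popcount=3 -> skip
r=12=1100 popcount=2 -> skip
r=13=1101 popcount=3 -> skip
r=14=1110 popcount=3 -> skip
r=15=1111 popcount=4 -> skip
r=16=10000 popcount=1 -> KEEP
r=17=10001 popcount=2 -> skip
r=18=10010 popcount=2 -> skip
r=19=10011 popcount=3 -> skip
r=20=10100 popcount=2 -> skip
r=21=10101 popcount=3 -> skip
r=22=10110 popcount=3 -> skip
r=23=10111 popcount=4 -> skip
r=24=11000 popcount=2 -> skip
r=25=11001 popcount=3 -> skip
r=26=11010 popcount=3 -> skip
r=27=11011 popcount=4 -> skip
r=28=11100 popcount=3 -> skip
r=29=11101 popcount=4 -> skip
r=30=11110 popcount=4 -> skip
r=31=11111 popcount=5 -> skip
r=32=100000 popcount=1 -> KEEP
r=33=100001 popcount=2 -> skip
r=34=100010 popcount=2 -> skip
r=35=100011 popcount=3 -> skip
r=36=100100 popcount=2 -> skip
r=37=100101 popcount=3 -> skip
r=38=100110 popcount=3 -> skip
r=39=100111 popcount=4 -> skip
r=40=101000 popcount=2 -> skip
r=41=101001 popcount=3 -> skip
r=42=101010 popcount=3 -> skip
r=43=101011 popcount=4 -> skip
r=44=101100 popcount=3 -> skip
r=45=101101 popcount=4 -> skip
r=46=101110 popcount=4 -> skip
r=47=101111 popcount=5 -> skip
r=48=110000 popcount=2 -> skip
r=49=110001 popcount=3 -> skip
r=50=110010 popcount=3 -> skip
r=51=110011 popcount=4 -> skip
r=52=110100 popcount=3 -> skip
r=53=110101 popcount=4 -> skip
r=54=110110 popcount=4 -> skip
r=55=110111 popcount=5 -> skip
r=56=111000 popcount=3 -> skip
r=57=111001 popcount=4 -> skip
r=58=111010 popcount=4 -> skip
r=59=111011 popcount=5 -> skip
r=60=111100 popcount=4 -> skip
r=61=111101 popcount=5 -> skip
r=62=111110 popcount=5 -> skip
Kept rows: 8 16 32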